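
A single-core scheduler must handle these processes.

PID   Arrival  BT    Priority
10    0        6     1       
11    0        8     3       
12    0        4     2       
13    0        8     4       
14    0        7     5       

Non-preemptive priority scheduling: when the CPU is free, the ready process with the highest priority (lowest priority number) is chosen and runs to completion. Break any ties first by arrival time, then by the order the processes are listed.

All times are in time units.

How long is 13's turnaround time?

26

Timeline: | 10 0-6 | 12 6-10 | 11 10-18 | 13 18-26 | 14 26-33 |
Completion: 10=6  11=18  12=10  13=26  14=33
Turnaround(13) = completion − arrival = 26 − 0 = 26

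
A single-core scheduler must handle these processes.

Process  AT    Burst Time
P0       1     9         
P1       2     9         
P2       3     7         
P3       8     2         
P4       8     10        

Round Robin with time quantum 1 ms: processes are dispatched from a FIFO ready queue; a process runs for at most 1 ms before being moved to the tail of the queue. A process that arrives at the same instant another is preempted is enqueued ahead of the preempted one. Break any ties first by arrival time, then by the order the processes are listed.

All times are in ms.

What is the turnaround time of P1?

32

Timeline: | idle 0-1 | P0 1-2 | P1 2-3 | P0 3-4 | P2 4-5 | P1 5-6 | P0 6-7 | P2 7-8 | P1 8-9 | P0 9-10 | P3 10-11 | P4 11-12 | P2 12-13 | P1 13-14 | P0 14-15 | P3 15-16 | P4 16-17 | P2 17-18 | P1 18-19 | P0 19-20 | P4 20-21 | P2 21-22 | P1 22-23 | P0 23-24 | P4 24-25 | P2 25-26 | P1 26-27 | P0 27-28 | P4 28-29 | P2 29-30 | P1 30-31 | P0 31-32 | P4 32-33 | P1 33-34 | P4 34-38 |
Completion: P0=32  P1=34  P2=30  P3=16  P4=38
Turnaround (C−A): P0=31  P1=32  P2=27  P3=8  P4=30
Turnaround(P1) = completion − arrival = 34 − 2 = 32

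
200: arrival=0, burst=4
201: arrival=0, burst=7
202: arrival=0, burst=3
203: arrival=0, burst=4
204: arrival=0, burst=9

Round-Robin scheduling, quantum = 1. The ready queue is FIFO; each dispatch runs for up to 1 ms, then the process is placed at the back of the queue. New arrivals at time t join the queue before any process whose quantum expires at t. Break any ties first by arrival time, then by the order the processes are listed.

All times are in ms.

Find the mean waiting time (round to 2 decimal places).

Timeline: | 200 0-1 | 201 1-2 | 202 2-3 | 203 3-4 | 204 4-5 | 200 5-6 | 201 6-7 | 202 7-8 | 203 8-9 | 204 9-10 | 200 10-11 | 201 11-12 | 202 12-13 | 203 13-14 | 204 14-15 | 200 15-16 | 201 16-17 | 203 17-18 | 204 18-19 | 201 19-20 | 204 20-21 | 201 21-22 | 204 22-23 | 201 23-24 | 204 24-27 |
Completion: 200=16  201=24  202=13  203=18  204=27
Turnaround (C−A): 200=16  201=24  202=13  203=18  204=27
Waiting times: 200=12, 201=17, 202=10, 203=14, 204=18
Average waiting = (12+17+10+14+18) / 5 = 71/5 = 14.20

14.20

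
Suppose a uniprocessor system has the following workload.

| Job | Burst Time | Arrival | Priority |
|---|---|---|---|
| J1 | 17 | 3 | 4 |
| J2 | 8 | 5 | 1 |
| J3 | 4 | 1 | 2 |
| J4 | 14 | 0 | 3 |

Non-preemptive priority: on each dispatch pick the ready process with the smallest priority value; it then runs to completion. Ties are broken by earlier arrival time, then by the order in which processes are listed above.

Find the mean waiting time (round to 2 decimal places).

Gantt: | J4 0-14 | J2 14-22 | J3 22-26 | J1 26-43 |
Completion: J1=43  J2=22  J3=26  J4=14
Turnaround (C−A): J1=40  J2=17  J3=25  J4=14
Waiting times: J1=23, J2=9, J3=21, J4=0
Average waiting = (23+9+21+0) / 4 = 53/4 = 13.25

13.25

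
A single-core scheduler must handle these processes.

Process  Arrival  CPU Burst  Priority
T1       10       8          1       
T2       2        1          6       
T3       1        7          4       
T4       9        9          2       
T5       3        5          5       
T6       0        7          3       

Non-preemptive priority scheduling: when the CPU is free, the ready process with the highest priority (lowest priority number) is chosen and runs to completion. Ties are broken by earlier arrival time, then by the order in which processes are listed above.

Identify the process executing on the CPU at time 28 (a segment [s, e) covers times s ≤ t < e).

Gantt: | T6 0-7 | T3 7-14 | T1 14-22 | T4 22-31 | T5 31-36 | T2 36-37 |
Completion: T1=22  T2=37  T3=14  T4=31  T5=36  T6=7
Turnaround (C−A): T1=12  T2=35  T3=13  T4=22  T5=33  T6=7

T4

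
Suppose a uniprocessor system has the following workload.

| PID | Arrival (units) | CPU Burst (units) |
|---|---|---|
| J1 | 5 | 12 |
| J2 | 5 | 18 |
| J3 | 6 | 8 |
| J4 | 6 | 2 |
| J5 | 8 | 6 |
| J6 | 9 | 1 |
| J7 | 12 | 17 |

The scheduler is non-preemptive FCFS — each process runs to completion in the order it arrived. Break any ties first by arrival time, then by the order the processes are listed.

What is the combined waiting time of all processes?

197

Timeline: | idle 0-5 | J1 5-17 | J2 17-35 | J3 35-43 | J4 43-45 | J5 45-51 | J6 51-52 | J7 52-69 |
Completion: J1=17  J2=35  J3=43  J4=45  J5=51  J6=52  J7=69
Turnaround (C−A): J1=12  J2=30  J3=37  J4=39  J5=43  J6=43  J7=57
Waiting = turnaround − burst: J1=0, J2=12, J3=29, J4=37, J5=37, J6=42, J7=40
Total waiting = 0 + 12 + 29 + 37 + 37 + 42 + 40 = 197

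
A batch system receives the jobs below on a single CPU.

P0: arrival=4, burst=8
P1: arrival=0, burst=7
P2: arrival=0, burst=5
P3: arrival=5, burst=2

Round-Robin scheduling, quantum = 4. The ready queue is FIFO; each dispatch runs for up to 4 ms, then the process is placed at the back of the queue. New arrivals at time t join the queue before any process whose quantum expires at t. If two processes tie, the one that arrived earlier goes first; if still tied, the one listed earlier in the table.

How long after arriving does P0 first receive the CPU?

4

Timeline: | P1 0-4 | P2 4-8 | P0 8-12 | P1 12-15 | P3 15-17 | P2 17-18 | P0 18-22 |
Completion: P0=22  P1=15  P2=18  P3=17
Response(P0) = first start − arrival = 8 − 4 = 4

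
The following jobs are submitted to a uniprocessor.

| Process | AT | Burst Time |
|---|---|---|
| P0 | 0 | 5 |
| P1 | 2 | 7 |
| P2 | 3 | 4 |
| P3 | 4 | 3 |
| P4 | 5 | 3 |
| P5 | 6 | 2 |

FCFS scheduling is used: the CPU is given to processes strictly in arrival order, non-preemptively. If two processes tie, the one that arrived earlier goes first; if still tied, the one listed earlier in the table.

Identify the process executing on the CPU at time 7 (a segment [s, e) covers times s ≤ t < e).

Timeline: | P0 0-5 | P1 5-12 | P2 12-16 | P3 16-19 | P4 19-22 | P5 22-24 |
Completion: P0=5  P1=12  P2=16  P3=19  P4=22  P5=24
Turnaround (C−A): P0=5  P1=10  P2=13  P3=15  P4=17  P5=18

P1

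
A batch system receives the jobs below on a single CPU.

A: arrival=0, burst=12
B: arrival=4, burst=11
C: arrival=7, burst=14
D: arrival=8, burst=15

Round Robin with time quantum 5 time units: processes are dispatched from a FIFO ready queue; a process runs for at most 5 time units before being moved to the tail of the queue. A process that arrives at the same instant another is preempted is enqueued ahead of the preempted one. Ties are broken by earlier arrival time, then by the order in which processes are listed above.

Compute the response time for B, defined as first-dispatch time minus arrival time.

Timeline: | A 0-5 | B 5-10 | A 10-15 | C 15-20 | D 20-25 | B 25-30 | A 30-32 | C 32-37 | D 37-42 | B 42-43 | C 43-47 | D 47-52 |
Completion: A=32  B=43  C=47  D=52
Response(B) = first start − arrival = 5 − 4 = 1

1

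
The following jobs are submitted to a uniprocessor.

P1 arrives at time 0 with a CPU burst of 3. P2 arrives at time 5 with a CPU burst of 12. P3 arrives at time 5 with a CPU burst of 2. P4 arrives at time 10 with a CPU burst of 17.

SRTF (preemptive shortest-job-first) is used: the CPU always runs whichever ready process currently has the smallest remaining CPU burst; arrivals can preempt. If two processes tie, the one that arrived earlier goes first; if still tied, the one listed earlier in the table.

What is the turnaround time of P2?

Gantt: | P1 0-3 | idle 3-5 | P3 5-7 | P2 7-19 | P4 19-36 |
Completion: P1=3  P2=19  P3=7  P4=36
Turnaround (C−A): P1=3  P2=14  P3=2  P4=26
Turnaround(P2) = completion − arrival = 19 − 5 = 14

14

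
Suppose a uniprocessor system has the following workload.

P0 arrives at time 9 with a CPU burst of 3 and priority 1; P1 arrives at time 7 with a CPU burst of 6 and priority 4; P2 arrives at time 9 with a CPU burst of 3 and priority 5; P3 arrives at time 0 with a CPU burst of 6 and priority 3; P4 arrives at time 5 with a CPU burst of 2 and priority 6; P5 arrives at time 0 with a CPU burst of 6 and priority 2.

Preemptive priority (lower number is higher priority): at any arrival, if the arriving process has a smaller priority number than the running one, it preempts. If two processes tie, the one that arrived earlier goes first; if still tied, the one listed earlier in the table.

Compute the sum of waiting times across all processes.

48

Gantt: | P5 0-6 | P3 6-9 | P0 9-12 | P3 12-15 | P1 15-21 | P2 21-24 | P4 24-26 |
Completion: P0=12  P1=21  P2=24  P3=15  P4=26  P5=6
Waiting = turnaround − burst: P0=0, P1=8, P2=12, P3=9, P4=19, P5=0
Total waiting = 0 + 8 + 12 + 9 + 19 + 0 = 48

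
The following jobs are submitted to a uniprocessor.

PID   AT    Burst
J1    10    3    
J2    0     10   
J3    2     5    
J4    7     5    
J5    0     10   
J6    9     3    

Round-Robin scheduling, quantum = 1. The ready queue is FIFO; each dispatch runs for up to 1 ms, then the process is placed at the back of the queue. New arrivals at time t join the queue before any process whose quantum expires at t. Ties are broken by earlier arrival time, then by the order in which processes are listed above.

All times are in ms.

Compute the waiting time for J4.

19

Gantt: | J2 0-1 | J5 1-2 | J2 2-3 | J3 3-4 | J5 4-5 | J2 5-6 | J3 6-7 | J5 7-8 | J2 8-9 | J4 9-10 | J3 10-11 | J5 11-12 | J6 12-13 | J2 13-14 | J1 14-15 | J4 15-16 | J3 16-17 | J5 17-18 | J6 18-19 | J2 19-20 | J1 20-21 | J4 21-22 | J3 22-23 | J5 23-24 | J6 24-25 | J2 25-26 | J1 26-27 | J4 27-28 | J5 28-29 | J2 29-30 | J4 30-31 | J5 31-32 | J2 32-33 | J5 33-34 | J2 34-35 | J5 35-36 |
Completion: J1=27  J2=35  J3=23  J4=31  J5=36  J6=25
Turnaround (C−A): J1=17  J2=35  J3=21  J4=24  J5=36  J6=16
Waiting(J4) = turnaround − burst = 24 − 5 = 19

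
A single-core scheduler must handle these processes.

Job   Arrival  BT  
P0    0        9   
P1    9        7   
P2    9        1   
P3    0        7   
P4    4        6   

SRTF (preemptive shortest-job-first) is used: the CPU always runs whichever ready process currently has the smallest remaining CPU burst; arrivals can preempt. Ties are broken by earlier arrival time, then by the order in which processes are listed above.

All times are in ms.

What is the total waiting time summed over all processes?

30

Timeline: | P3 0-7 | P4 7-9 | P2 9-10 | P4 10-14 | P1 14-21 | P0 21-30 |
Completion: P0=30  P1=21  P2=10  P3=7  P4=14
Turnaround (C−A): P0=30  P1=12  P2=1  P3=7  P4=10
Waiting = turnaround − burst: P0=21, P1=5, P2=0, P3=0, P4=4
Total waiting = 21 + 5 + 0 + 0 + 4 = 30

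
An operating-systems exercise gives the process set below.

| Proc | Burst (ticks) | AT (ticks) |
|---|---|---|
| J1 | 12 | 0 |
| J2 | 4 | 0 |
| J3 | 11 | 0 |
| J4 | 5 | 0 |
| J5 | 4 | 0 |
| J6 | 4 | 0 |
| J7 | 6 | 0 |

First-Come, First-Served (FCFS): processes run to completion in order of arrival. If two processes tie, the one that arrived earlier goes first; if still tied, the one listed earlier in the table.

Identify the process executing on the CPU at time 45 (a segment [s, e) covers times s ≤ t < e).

J7

Gantt: | J1 0-12 | J2 12-16 | J3 16-27 | J4 27-32 | J5 32-36 | J6 36-40 | J7 40-46 |
Completion: J1=12  J2=16  J3=27  J4=32  J5=36  J6=40  J7=46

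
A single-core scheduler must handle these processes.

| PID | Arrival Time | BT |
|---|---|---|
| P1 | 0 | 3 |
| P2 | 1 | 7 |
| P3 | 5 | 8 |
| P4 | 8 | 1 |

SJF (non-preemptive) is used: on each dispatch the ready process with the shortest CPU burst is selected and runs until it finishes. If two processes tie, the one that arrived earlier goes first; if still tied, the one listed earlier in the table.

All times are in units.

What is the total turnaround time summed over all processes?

Schedule: | P1 0-3 | P2 3-10 | P4 10-11 | P3 11-19 |
Completion: P1=3  P2=10  P3=19  P4=11
Turnaround (C−A): P1=3  P2=9  P3=14  P4=3
Turnaround = completion − arrival: P1=3, P2=9, P3=14, P4=3
Total turnaround = 3 + 9 + 14 + 3 = 29

29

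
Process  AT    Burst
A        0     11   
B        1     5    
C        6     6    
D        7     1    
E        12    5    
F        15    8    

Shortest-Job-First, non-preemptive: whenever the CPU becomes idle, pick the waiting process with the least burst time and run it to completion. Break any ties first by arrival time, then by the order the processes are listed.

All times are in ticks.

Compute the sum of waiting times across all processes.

49

Timeline: | A 0-11 | D 11-12 | B 12-17 | E 17-22 | C 22-28 | F 28-36 |
Completion: A=11  B=17  C=28  D=12  E=22  F=36
Turnaround (C−A): A=11  B=16  C=22  D=5  E=10  F=21
Waiting = turnaround − burst: A=0, B=11, C=16, D=4, E=5, F=13
Total waiting = 0 + 11 + 16 + 4 + 5 + 13 = 49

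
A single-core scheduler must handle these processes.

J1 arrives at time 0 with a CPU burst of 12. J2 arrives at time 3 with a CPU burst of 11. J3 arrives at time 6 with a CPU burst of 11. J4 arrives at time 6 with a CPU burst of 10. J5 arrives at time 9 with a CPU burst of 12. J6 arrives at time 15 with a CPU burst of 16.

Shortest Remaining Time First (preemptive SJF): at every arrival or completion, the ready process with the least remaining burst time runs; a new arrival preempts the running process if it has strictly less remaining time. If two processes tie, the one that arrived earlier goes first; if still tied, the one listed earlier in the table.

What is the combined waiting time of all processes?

Gantt: | J1 0-12 | J4 12-22 | J2 22-33 | J3 33-44 | J5 44-56 | J6 56-72 |
Completion: J1=12  J2=33  J3=44  J4=22  J5=56  J6=72
Turnaround (C−A): J1=12  J2=30  J3=38  J4=16  J5=47  J6=57
Waiting = turnaround − burst: J1=0, J2=19, J3=27, J4=6, J5=35, J6=41
Total waiting = 0 + 19 + 27 + 6 + 35 + 41 = 128

128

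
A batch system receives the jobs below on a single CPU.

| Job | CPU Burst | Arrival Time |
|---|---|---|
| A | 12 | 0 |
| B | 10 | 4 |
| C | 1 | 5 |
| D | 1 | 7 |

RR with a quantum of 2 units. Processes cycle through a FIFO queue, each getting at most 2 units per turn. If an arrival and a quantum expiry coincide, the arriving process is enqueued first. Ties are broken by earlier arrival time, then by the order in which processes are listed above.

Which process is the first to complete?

C

Schedule: | A 0-4 | B 4-6 | A 6-8 | C 8-9 | B 9-11 | D 11-12 | A 12-14 | B 14-16 | A 16-18 | B 18-20 | A 20-22 | B 22-24 |
Completion: A=22  B=24  C=9  D=12
Turnaround (C−A): A=22  B=20  C=4  D=5
Finish order: C → D → A → B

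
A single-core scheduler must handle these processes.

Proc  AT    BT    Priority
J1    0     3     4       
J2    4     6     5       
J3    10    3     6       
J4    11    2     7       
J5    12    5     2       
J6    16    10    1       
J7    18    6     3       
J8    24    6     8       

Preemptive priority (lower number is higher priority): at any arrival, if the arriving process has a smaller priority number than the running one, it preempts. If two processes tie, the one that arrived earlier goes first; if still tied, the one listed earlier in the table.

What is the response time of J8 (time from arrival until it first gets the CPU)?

12

Gantt: | J1 0-3 | idle 3-4 | J2 4-10 | J3 10-12 | J5 12-16 | J6 16-26 | J5 26-27 | J7 27-33 | J3 33-34 | J4 34-36 | J8 36-42 |
Completion: J1=3  J2=10  J3=34  J4=36  J5=27  J6=26  J7=33  J8=42
Turnaround (C−A): J1=3  J2=6  J3=24  J4=25  J5=15  J6=10  J7=15  J8=18
Response(J8) = first start − arrival = 36 − 24 = 12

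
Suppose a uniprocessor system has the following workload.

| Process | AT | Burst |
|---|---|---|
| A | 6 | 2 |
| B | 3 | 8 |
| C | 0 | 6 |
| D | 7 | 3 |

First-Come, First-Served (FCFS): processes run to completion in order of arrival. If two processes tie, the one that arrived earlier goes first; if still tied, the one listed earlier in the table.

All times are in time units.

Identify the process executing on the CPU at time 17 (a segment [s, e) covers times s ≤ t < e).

D

Schedule: | C 0-6 | B 6-14 | A 14-16 | D 16-19 |
Completion: A=16  B=14  C=6  D=19
Turnaround (C−A): A=10  B=11  C=6  D=12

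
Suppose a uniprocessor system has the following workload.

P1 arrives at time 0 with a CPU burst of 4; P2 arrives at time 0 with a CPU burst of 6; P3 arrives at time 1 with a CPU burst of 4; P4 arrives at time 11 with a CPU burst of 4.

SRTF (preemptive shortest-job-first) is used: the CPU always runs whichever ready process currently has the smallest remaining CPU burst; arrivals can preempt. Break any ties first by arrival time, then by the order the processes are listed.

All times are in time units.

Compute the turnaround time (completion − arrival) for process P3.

7

Gantt: | P1 0-4 | P3 4-8 | P2 8-14 | P4 14-18 |
Completion: P1=4  P2=14  P3=8  P4=18
Turnaround(P3) = completion − arrival = 8 − 1 = 7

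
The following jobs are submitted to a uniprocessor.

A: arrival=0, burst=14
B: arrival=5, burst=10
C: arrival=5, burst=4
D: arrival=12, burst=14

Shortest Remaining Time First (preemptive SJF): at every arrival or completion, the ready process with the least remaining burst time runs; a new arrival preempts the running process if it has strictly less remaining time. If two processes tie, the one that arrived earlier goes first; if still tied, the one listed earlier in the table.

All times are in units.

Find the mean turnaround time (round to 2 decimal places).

18.75

Timeline: | A 0-5 | C 5-9 | A 9-18 | B 18-28 | D 28-42 |
Completion: A=18  B=28  C=9  D=42
Turnaround times: A=18, B=23, C=4, D=30
Average turnaround = (18+23+4+30) / 4 = 75/4 = 18.75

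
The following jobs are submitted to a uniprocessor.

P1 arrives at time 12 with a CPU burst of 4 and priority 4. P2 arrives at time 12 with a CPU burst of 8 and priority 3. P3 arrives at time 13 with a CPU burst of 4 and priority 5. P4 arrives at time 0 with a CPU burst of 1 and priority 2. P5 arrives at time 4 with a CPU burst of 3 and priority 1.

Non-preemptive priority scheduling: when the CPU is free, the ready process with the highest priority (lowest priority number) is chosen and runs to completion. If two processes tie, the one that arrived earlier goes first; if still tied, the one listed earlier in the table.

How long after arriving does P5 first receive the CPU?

0

Schedule: | P4 0-1 | idle 1-4 | P5 4-7 | idle 7-12 | P2 12-20 | P1 20-24 | P3 24-28 |
Completion: P1=24  P2=20  P3=28  P4=1  P5=7
Response(P5) = first start − arrival = 4 − 4 = 0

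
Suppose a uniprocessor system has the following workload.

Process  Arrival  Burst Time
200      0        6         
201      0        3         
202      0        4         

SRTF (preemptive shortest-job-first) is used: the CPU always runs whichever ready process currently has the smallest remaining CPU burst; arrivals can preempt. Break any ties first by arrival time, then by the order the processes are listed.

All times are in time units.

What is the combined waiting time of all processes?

10

Schedule: | 201 0-3 | 202 3-7 | 200 7-13 |
Completion: 200=13  201=3  202=7
Waiting = turnaround − burst: 200=7, 201=0, 202=3
Total waiting = 7 + 0 + 3 = 10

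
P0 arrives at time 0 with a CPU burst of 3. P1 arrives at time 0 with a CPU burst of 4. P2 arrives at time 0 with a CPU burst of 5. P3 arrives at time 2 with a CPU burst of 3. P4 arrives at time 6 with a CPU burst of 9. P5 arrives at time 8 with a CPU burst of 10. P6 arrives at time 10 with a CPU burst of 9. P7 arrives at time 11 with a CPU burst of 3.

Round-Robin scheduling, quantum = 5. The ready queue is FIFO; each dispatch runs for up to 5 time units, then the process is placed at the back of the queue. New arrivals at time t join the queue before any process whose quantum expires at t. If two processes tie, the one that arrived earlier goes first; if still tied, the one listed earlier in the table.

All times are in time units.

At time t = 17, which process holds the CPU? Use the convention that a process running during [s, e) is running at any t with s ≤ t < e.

P4

Gantt: | P0 0-3 | P1 3-7 | P2 7-12 | P3 12-15 | P4 15-20 | P5 20-25 | P6 25-30 | P7 30-33 | P4 33-37 | P5 37-42 | P6 42-46 |
Completion: P0=3  P1=7  P2=12  P3=15  P4=37  P5=42  P6=46  P7=33
Turnaround (C−A): P0=3  P1=7  P2=12  P3=13  P4=31  P5=34  P6=36  P7=22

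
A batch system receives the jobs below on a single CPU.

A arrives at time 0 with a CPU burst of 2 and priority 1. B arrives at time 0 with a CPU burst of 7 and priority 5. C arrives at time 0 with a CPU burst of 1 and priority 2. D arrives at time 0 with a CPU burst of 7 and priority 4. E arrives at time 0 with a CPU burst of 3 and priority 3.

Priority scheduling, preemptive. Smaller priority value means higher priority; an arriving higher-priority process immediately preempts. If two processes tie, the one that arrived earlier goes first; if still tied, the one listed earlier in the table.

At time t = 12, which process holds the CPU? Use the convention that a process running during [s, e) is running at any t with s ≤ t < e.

D

Schedule: | A 0-2 | C 2-3 | E 3-6 | D 6-13 | B 13-20 |
Completion: A=2  B=20  C=3  D=13  E=6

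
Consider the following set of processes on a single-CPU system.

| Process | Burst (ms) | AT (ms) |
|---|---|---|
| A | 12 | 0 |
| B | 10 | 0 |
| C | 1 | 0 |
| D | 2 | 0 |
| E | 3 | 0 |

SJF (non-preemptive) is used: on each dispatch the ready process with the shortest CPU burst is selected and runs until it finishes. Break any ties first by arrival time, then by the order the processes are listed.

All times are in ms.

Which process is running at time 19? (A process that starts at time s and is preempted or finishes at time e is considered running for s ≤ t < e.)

A

Gantt: | C 0-1 | D 1-3 | E 3-6 | B 6-16 | A 16-28 |
Completion: A=28  B=16  C=1  D=3  E=6
Turnaround (C−A): A=28  B=16  C=1  D=3  E=6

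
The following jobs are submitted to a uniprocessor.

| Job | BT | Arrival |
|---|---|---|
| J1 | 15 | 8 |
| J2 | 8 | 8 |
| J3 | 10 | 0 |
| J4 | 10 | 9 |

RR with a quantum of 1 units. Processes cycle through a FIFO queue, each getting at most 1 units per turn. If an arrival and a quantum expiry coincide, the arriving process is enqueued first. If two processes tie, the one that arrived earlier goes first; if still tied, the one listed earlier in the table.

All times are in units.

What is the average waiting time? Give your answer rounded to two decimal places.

15.25

Timeline: | J3 0-8 | J1 8-9 | J2 9-10 | J3 10-11 | J4 11-12 | J1 12-13 | J2 13-14 | J3 14-15 | J4 15-16 | J1 16-17 | J2 17-18 | J4 18-19 | J1 19-20 | J2 20-21 | J4 21-22 | J1 22-23 | J2 23-24 | J4 24-25 | J1 25-26 | J2 26-27 | J4 27-28 | J1 28-29 | J2 29-30 | J4 30-31 | J1 31-32 | J2 32-33 | J4 33-34 | J1 34-35 | J4 35-36 | J1 36-37 | J4 37-38 | J1 38-43 |
Completion: J1=43  J2=33  J3=15  J4=38
Turnaround (C−A): J1=35  J2=25  J3=15  J4=29
Waiting times: J1=20, J2=17, J3=5, J4=19
Average waiting = (20+17+5+19) / 4 = 61/4 = 15.25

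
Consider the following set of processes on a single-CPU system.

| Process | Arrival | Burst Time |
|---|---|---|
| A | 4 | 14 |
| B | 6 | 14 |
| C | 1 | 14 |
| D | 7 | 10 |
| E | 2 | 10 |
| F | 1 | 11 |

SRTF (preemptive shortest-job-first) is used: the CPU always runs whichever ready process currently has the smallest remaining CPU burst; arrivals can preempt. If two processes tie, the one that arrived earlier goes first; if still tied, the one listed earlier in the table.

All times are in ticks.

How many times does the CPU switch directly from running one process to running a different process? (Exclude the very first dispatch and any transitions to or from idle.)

Gantt: | idle 0-1 | F 1-12 | E 12-22 | D 22-32 | C 32-46 | A 46-60 | B 60-74 |
Completion: A=60  B=74  C=46  D=32  E=22  F=12

5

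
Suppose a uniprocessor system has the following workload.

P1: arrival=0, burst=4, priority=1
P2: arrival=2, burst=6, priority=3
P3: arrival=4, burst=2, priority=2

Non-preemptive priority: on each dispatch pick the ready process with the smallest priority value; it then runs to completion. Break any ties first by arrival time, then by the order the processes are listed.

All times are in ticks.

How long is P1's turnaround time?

Schedule: | P1 0-4 | P3 4-6 | P2 6-12 |
Completion: P1=4  P2=12  P3=6
Turnaround(P1) = completion − arrival = 4 − 0 = 4

4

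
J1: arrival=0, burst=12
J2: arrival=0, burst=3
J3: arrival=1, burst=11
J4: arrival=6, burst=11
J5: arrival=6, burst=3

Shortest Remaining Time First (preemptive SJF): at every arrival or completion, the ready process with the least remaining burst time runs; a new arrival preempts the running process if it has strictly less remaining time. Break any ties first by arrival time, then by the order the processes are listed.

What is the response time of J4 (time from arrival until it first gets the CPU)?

Gantt: | J2 0-3 | J3 3-6 | J5 6-9 | J3 9-17 | J4 17-28 | J1 28-40 |
Completion: J1=40  J2=3  J3=17  J4=28  J5=9
Turnaround (C−A): J1=40  J2=3  J3=16  J4=22  J5=3
Response(J4) = first start − arrival = 17 − 6 = 11

11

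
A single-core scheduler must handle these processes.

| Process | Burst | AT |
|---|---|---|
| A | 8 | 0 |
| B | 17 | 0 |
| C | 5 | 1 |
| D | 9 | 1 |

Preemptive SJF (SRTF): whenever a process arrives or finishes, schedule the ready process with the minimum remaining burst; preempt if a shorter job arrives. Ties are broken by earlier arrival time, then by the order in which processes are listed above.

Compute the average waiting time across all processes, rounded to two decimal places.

9.75

Schedule: | A 0-1 | C 1-6 | A 6-13 | D 13-22 | B 22-39 |
Completion: A=13  B=39  C=6  D=22
Waiting times: A=5, B=22, C=0, D=12
Average waiting = (5+22+0+12) / 4 = 39/4 = 9.75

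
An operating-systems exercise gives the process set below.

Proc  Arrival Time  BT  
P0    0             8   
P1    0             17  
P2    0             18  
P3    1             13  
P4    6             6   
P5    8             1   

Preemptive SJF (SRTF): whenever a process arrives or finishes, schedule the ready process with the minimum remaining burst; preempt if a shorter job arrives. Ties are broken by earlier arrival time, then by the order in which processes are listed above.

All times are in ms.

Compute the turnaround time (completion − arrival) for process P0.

Gantt: | P0 0-8 | P5 8-9 | P4 9-15 | P3 15-28 | P1 28-45 | P2 45-63 |
Completion: P0=8  P1=45  P2=63  P3=28  P4=15  P5=9
Turnaround (C−A): P0=8  P1=45  P2=63  P3=27  P4=9  P5=1
Turnaround(P0) = completion − arrival = 8 − 0 = 8

8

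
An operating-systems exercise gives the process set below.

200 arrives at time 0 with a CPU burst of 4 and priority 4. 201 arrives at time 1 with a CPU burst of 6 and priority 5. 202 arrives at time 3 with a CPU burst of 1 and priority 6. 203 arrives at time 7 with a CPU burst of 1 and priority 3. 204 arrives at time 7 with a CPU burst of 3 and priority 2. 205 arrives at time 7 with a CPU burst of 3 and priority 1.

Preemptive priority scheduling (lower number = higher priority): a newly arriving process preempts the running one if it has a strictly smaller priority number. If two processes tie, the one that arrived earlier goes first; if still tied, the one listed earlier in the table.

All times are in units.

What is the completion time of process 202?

18

Timeline: | 200 0-4 | 201 4-7 | 205 7-10 | 204 10-13 | 203 13-14 | 201 14-17 | 202 17-18 |
Completion: 200=4  201=17  202=18  203=14  204=13  205=10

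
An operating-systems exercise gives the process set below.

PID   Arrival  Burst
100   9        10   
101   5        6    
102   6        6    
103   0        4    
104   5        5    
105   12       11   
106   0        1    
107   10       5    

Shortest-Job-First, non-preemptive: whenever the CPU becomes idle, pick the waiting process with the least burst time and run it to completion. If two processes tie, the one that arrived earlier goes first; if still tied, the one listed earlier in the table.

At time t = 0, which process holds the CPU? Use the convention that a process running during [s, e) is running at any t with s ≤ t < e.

Timeline: | 106 0-1 | 103 1-5 | 104 5-10 | 107 10-15 | 101 15-21 | 102 21-27 | 100 27-37 | 105 37-48 |
Completion: 100=37  101=21  102=27  103=5  104=10  105=48  106=1  107=15
Turnaround (C−A): 100=28  101=16  102=21  103=5  104=5  105=36  106=1  107=5

106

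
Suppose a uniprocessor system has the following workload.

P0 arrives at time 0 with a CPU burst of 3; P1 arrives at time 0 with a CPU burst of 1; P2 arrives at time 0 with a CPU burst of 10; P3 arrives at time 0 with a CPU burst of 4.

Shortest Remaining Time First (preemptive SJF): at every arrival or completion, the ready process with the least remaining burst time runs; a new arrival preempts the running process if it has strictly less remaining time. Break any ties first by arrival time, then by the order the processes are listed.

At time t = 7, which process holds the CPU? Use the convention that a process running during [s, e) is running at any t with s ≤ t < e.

Schedule: | P1 0-1 | P0 1-4 | P3 4-8 | P2 8-18 |
Completion: P0=4  P1=1  P2=18  P3=8
Turnaround (C−A): P0=4  P1=1  P2=18  P3=8

P3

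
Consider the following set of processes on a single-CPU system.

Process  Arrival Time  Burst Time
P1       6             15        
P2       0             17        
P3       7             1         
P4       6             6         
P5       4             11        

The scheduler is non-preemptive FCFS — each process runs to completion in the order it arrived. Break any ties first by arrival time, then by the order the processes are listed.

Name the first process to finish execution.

Timeline: | P2 0-17 | P5 17-28 | P1 28-43 | P4 43-49 | P3 49-50 |
Completion: P1=43  P2=17  P3=50  P4=49  P5=28
Turnaround (C−A): P1=37  P2=17  P3=43  P4=43  P5=24
Finish order: P2 → P5 → P1 → P4 → P3

P2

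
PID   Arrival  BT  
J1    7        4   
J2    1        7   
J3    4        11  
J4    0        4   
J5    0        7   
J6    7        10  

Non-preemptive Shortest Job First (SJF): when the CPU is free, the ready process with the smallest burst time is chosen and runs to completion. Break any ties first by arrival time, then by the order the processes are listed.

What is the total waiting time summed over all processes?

65

Timeline: | J4 0-4 | J5 4-11 | J1 11-15 | J2 15-22 | J6 22-32 | J3 32-43 |
Completion: J1=15  J2=22  J3=43  J4=4  J5=11  J6=32
Turnaround (C−A): J1=8  J2=21  J3=39  J4=4  J5=11  J6=25
Waiting = turnaround − burst: J1=4, J2=14, J3=28, J4=0, J5=4, J6=15
Total waiting = 4 + 14 + 28 + 0 + 4 + 15 = 65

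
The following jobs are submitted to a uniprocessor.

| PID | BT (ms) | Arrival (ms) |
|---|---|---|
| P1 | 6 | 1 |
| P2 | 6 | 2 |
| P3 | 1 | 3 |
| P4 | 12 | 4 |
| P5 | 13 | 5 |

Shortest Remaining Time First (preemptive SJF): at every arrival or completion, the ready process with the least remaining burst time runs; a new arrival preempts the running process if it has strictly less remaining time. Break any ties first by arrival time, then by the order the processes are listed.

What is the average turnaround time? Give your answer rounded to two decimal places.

Schedule: | idle 0-1 | P1 1-3 | P3 3-4 | P1 4-8 | P2 8-14 | P4 14-26 | P5 26-39 |
Completion: P1=8  P2=14  P3=4  P4=26  P5=39
Turnaround times: P1=7, P2=12, P3=1, P4=22, P5=34
Average turnaround = (7+12+1+22+34) / 5 = 76/5 = 15.20

15.20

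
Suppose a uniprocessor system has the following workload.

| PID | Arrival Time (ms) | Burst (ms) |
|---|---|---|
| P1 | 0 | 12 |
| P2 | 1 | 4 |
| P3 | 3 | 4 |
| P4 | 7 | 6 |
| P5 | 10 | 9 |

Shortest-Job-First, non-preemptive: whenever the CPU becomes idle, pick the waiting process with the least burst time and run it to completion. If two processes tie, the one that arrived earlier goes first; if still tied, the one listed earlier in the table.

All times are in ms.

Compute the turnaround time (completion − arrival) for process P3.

17

Schedule: | P1 0-12 | P2 12-16 | P3 16-20 | P4 20-26 | P5 26-35 |
Completion: P1=12  P2=16  P3=20  P4=26  P5=35
Turnaround (C−A): P1=12  P2=15  P3=17  P4=19  P5=25
Turnaround(P3) = completion − arrival = 20 − 3 = 17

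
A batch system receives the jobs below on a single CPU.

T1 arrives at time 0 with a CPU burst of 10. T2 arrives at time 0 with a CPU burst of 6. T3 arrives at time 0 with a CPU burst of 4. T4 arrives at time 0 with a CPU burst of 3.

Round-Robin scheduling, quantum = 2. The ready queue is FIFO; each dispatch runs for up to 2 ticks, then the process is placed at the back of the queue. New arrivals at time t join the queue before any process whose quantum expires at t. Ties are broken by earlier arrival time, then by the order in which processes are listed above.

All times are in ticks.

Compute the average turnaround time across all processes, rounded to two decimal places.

Gantt: | T1 0-2 | T2 2-4 | T3 4-6 | T4 6-8 | T1 8-10 | T2 10-12 | T3 12-14 | T4 14-15 | T1 15-17 | T2 17-19 | T1 19-23 |
Completion: T1=23  T2=19  T3=14  T4=15
Turnaround (C−A): T1=23  T2=19  T3=14  T4=15
Turnaround times: T1=23, T2=19, T3=14, T4=15
Average turnaround = (23+19+14+15) / 4 = 71/4 = 17.75

17.75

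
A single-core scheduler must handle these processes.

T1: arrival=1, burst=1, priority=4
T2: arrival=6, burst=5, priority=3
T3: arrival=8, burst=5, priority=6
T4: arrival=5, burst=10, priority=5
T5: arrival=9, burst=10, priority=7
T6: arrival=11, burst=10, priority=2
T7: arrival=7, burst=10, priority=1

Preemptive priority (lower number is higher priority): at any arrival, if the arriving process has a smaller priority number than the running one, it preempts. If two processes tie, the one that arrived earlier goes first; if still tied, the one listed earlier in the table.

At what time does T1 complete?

Timeline: | idle 0-1 | T1 1-2 | idle 2-5 | T4 5-6 | T2 6-7 | T7 7-17 | T6 17-27 | T2 27-31 | T4 31-40 | T3 40-45 | T5 45-55 |
Completion: T1=2  T2=31  T3=45  T4=40  T5=55  T6=27  T7=17

2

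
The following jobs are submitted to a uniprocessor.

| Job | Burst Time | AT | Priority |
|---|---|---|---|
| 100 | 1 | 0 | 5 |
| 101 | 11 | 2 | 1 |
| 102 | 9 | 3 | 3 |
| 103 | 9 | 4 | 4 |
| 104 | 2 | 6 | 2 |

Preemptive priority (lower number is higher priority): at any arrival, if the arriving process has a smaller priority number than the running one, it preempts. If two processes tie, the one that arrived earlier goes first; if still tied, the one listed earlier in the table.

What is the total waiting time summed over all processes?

39

Timeline: | 100 0-1 | idle 1-2 | 101 2-13 | 104 13-15 | 102 15-24 | 103 24-33 |
Completion: 100=1  101=13  102=24  103=33  104=15
Waiting = turnaround − burst: 100=0, 101=0, 102=12, 103=20, 104=7
Total waiting = 0 + 0 + 12 + 20 + 7 = 39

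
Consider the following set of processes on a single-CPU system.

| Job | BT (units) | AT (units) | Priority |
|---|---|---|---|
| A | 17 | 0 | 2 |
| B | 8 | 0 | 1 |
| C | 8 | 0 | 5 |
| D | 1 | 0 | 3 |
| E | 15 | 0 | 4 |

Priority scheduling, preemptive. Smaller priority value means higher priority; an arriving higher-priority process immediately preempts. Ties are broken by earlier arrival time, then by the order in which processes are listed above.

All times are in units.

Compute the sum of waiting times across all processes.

100

Gantt: | B 0-8 | A 8-25 | D 25-26 | E 26-41 | C 41-49 |
Completion: A=25  B=8  C=49  D=26  E=41
Waiting = turnaround − burst: A=8, B=0, C=41, D=25, E=26
Total waiting = 8 + 0 + 41 + 25 + 26 = 100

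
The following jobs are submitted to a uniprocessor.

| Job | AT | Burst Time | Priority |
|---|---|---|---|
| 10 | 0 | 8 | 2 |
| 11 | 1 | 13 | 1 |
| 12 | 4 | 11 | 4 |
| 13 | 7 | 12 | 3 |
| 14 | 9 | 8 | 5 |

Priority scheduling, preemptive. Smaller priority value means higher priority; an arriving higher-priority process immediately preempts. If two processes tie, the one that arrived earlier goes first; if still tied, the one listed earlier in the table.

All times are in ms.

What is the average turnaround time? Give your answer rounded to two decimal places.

28.60

Gantt: | 10 0-1 | 11 1-14 | 10 14-21 | 13 21-33 | 12 33-44 | 14 44-52 |
Completion: 10=21  11=14  12=44  13=33  14=52
Turnaround (C−A): 10=21  11=13  12=40  13=26  14=43
Turnaround times: 10=21, 11=13, 12=40, 13=26, 14=43
Average turnaround = (21+13+40+26+43) / 5 = 143/5 = 28.60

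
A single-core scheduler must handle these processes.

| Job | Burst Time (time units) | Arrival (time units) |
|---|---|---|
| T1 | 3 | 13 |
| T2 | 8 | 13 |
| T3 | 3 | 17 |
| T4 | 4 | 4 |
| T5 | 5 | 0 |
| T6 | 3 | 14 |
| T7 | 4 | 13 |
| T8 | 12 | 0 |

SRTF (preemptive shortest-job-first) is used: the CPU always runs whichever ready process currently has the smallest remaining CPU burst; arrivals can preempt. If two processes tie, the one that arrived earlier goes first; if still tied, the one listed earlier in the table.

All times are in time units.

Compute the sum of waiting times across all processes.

57

Timeline: | T5 0-5 | T4 5-9 | T8 9-13 | T1 13-16 | T6 16-19 | T3 19-22 | T7 22-26 | T8 26-34 | T2 34-42 |
Completion: T1=16  T2=42  T3=22  T4=9  T5=5  T6=19  T7=26  T8=34
Turnaround (C−A): T1=3  T2=29  T3=5  T4=5  T5=5  T6=5  T7=13  T8=34
Waiting = turnaround − burst: T1=0, T2=21, T3=2, T4=1, T5=0, T6=2, T7=9, T8=22
Total waiting = 0 + 21 + 2 + 1 + 0 + 2 + 9 + 22 = 57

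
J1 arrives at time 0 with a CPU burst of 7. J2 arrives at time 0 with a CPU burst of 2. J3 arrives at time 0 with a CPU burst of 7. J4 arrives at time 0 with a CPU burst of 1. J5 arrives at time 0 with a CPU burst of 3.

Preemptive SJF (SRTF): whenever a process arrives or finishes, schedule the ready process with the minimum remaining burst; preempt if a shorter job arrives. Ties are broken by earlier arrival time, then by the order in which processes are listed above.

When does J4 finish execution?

Schedule: | J4 0-1 | J2 1-3 | J5 3-6 | J1 6-13 | J3 13-20 |
Completion: J1=13  J2=3  J3=20  J4=1  J5=6

1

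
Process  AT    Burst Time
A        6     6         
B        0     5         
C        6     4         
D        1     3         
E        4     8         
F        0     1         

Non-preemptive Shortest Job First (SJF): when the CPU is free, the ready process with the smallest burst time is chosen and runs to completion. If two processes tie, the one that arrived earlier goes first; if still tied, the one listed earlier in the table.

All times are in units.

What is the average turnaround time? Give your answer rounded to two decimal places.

9.33

Schedule: | F 0-1 | D 1-4 | B 4-9 | C 9-13 | A 13-19 | E 19-27 |
Completion: A=19  B=9  C=13  D=4  E=27  F=1
Turnaround (C−A): A=13  B=9  C=7  D=3  E=23  F=1
Turnaround times: A=13, B=9, C=7, D=3, E=23, F=1
Average turnaround = (13+9+7+3+23+1) / 6 = 56/6 = 9.33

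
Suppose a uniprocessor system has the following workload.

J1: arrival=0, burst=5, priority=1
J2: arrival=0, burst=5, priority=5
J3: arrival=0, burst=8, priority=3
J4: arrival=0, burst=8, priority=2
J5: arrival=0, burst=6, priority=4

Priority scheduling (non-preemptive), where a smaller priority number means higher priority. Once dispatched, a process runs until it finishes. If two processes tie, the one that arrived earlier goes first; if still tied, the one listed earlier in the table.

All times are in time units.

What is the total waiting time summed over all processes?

Gantt: | J1 0-5 | J4 5-13 | J3 13-21 | J5 21-27 | J2 27-32 |
Completion: J1=5  J2=32  J3=21  J4=13  J5=27
Waiting = turnaround − burst: J1=0, J2=27, J3=13, J4=5, J5=21
Total waiting = 0 + 27 + 13 + 5 + 21 = 66

66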